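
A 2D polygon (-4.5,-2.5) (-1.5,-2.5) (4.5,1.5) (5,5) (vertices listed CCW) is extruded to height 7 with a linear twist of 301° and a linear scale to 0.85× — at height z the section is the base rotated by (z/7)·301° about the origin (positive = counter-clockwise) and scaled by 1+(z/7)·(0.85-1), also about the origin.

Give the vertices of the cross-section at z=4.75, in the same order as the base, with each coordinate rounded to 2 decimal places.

t = z/height = 4.75/7 = 0.678571
s = 1 + (scale-1)·z/height = 1 + (0.85-1)·4.75/7 = 0.898214
θ = twist·z/height = 301°·4.75/7 = 204.2500° = 3.564835 rad
cos θ = -0.911762, sin θ = -0.410719 (intermediates below are computed at full precision and shown rounded to 5 d.p.)
v1: (-4.5,-2.5) → rotate → (3.07613,4.12764) → ×s → (2.76303,3.70751) → (2.76,3.71)
v2: (-1.5,-2.5) → rotate → (0.34085,2.89548) → ×s → (0.30615,2.60076) → (0.31,2.60)
v3: (4.5,1.5) → rotate → (-3.48685,-3.21588) → ×s → (-3.13194,-2.88855) → (-3.13,-2.89)
v4: (5,5) → rotate → (-2.50522,-6.61240) → ×s → (-2.25022,-5.93936) → (-2.25,-5.94)

Cross-section at z=4.75: (2.76,3.71) (0.31,2.60) (-3.13,-2.89) (-2.25,-5.94)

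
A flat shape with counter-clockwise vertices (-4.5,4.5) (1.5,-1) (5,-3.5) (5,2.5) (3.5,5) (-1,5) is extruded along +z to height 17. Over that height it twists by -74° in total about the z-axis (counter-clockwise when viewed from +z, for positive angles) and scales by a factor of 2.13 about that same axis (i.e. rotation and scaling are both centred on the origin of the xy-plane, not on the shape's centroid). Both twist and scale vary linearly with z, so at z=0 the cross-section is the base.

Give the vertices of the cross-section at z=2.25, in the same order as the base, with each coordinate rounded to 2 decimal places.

Cross-section at z=2.25: (-4.22,5.98) (1.50,-1.43) (4.98,-4.94) (6.15,1.85) (4.94,4.98) (-0.16,5.86)

t = z/height = 2.25/17 = 0.132353
s = 1 + (scale-1)·z/height = 1 + (2.13-1)·2.25/17 = 1.149559
θ = twist·z/height = -74°·2.25/17 = -9.7941° = -0.170940 rad
cos θ = 0.985425, sin θ = -0.170108 (intermediates below are computed at full precision and shown rounded to 5 d.p.)
v1: (-4.5,4.5) → rotate → (-3.66893,5.19990) → ×s → (-4.21765,5.97759) → (-4.22,5.98)
v2: (1.5,-1) → rotate → (1.30803,-1.24059) → ×s → (1.50366,-1.42613) → (1.50,-1.43)
v3: (5,-3.5) → rotate → (4.33175,-4.29953) → ×s → (4.97960,-4.94256) → (4.98,-4.94)
v4: (5,2.5) → rotate → (5.35240,1.61302) → ×s → (6.15290,1.85426) → (6.15,1.85)
v5: (3.5,5) → rotate → (4.29953,4.33175) → ×s → (4.94256,4.97960) → (4.94,4.98)
v6: (-1,5) → rotate → (-0.13488,5.09724) → ×s → (-0.15506,5.85957) → (-0.16,5.86)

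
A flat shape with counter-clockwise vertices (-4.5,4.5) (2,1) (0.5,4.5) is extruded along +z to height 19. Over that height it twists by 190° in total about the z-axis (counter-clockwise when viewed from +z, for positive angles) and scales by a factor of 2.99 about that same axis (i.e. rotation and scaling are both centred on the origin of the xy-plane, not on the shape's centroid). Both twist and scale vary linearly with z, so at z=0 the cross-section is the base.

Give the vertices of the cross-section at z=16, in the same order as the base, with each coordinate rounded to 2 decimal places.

t = z/height = 16/19 = 0.842105
s = 1 + (scale-1)·z/height = 1 + (2.99-1)·16/19 = 2.675789
θ = twist·z/height = 190°·16/19 = 160.0000° = 2.792527 rad
cos θ = -0.939693, sin θ = 0.342020 (intermediates below are computed at full precision and shown rounded to 5 d.p.)
v1: (-4.5,4.5) → rotate → (2.68953,-5.76771) → ×s → (7.19661,-15.43317) → (7.20,-15.43)
v2: (2,1) → rotate → (-2.22141,-0.25565) → ×s → (-5.94401,-0.68407) → (-5.94,-0.68)
v3: (0.5,4.5) → rotate → (-2.00894,-4.05761) → ×s → (-5.37549,-10.85730) → (-5.38,-10.86)

Cross-section at z=16: (7.20,-15.43) (-5.94,-0.68) (-5.38,-10.86)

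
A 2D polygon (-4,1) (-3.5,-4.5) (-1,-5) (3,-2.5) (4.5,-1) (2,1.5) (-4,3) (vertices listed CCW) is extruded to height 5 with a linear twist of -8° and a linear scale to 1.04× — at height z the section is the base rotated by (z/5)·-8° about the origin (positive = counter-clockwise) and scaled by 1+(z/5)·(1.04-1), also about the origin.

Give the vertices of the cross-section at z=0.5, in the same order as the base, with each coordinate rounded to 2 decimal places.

Cross-section at z=0.5: (-4.00,1.06) (-3.58,-4.47) (-1.07,-5.01) (2.98,-2.55) (4.50,-1.07) (2.03,1.48) (-3.97,3.07)

t = z/height = 0.5/5 = 0.1
s = 1 + (scale-1)·z/height = 1 + (1.04-1)·0.5/5 = 1.004000
θ = twist·z/height = -8°·0.5/5 = -0.8000° = -0.013963 rad
cos θ = 0.999903, sin θ = -0.013962 (intermediates below are computed at full precision and shown rounded to 5 d.p.)
v1: (-4,1) → rotate → (-3.98565,1.05575) → ×s → (-4.00159,1.05997) → (-4.00,1.06)
v2: (-3.5,-4.5) → rotate → (-3.56249,-4.45069) → ×s → (-3.57674,-4.46850) → (-3.58,-4.47)
v3: (-1,-5) → rotate → (-1.06971,-4.98555) → ×s → (-1.07399,-5.00549) → (-1.07,-5.01)
v4: (3,-2.5) → rotate → (2.96480,-2.54164) → ×s → (2.97666,-2.55181) → (2.98,-2.55)
v5: (4.5,-1) → rotate → (4.48560,-1.06273) → ×s → (4.50354,-1.06698) → (4.50,-1.07)
v6: (2,1.5) → rotate → (2.02075,1.47193) → ×s → (2.02883,1.47782) → (2.03,1.48)
v7: (-4,3) → rotate → (-3.95772,3.05556) → ×s → (-3.97355,3.06778) → (-3.97,3.07)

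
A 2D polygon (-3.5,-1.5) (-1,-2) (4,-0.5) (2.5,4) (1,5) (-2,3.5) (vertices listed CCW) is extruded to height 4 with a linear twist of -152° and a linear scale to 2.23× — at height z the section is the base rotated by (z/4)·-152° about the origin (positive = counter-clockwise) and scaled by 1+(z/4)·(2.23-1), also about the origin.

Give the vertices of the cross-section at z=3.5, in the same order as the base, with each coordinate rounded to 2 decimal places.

t = z/height = 3.5/4 = 0.875
s = 1 + (scale-1)·z/height = 1 + (2.23-1)·3.5/4 = 2.076250
θ = twist·z/height = -152°·3.5/4 = -133.0000° = -2.321288 rad
cos θ = -0.681998, sin θ = -0.731354 (intermediates below are computed at full precision and shown rounded to 5 d.p.)
v1: (-3.5,-1.5) → rotate → (1.28996,3.58274) → ×s → (2.67829,7.43865) → (2.68,7.44)
v2: (-1,-2) → rotate → (-0.78071,2.09535) → ×s → (-1.62095,4.35047) → (-1.62,4.35)
v3: (4,-0.5) → rotate → (-3.09367,-2.58442) → ×s → (-6.42323,-5.36589) → (-6.42,-5.37)
v4: (2.5,4) → rotate → (1.22042,-4.55638) → ×s → (2.53389,-9.46018) → (2.53,-9.46)
v5: (1,5) → rotate → (2.97477,-4.14135) → ×s → (6.17637,-8.59847) → (6.18,-8.60)
v6: (-2,3.5) → rotate → (3.92373,-0.92429) → ×s → (8.14665,-1.91905) → (8.15,-1.92)

Cross-section at z=3.5: (2.68,7.44) (-1.62,4.35) (-6.42,-5.37) (2.53,-9.46) (6.18,-8.60) (8.15,-1.92)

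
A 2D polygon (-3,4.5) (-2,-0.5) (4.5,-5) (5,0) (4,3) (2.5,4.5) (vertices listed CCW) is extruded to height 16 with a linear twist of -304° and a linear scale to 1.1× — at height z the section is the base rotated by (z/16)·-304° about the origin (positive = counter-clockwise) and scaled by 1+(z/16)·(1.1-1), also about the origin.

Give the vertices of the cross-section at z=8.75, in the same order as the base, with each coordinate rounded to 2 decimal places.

Cross-section at z=8.75: (4.20,-3.86) (1.92,1.01) (-5.86,3.99) (-5.12,-1.25) (-3.35,-4.08) (-1.43,-5.24)

t = z/height = 8.75/16 = 0.546875
s = 1 + (scale-1)·z/height = 1 + (1.1-1)·8.75/16 = 1.054688
θ = twist·z/height = -304°·8.75/16 = -166.2500° = -2.901610 rad
cos θ = -0.971342, sin θ = -0.237686 (intermediates below are computed at full precision and shown rounded to 5 d.p.)
v1: (-3,4.5) → rotate → (3.98361,-3.65798) → ×s → (4.20147,-3.85803) → (4.20,-3.86)
v2: (-2,-0.5) → rotate → (1.82384,0.96104) → ×s → (1.92358,1.01360) → (1.92,1.01)
v3: (4.5,-5) → rotate → (-5.55947,3.78712) → ×s → (-5.86350,3.99423) → (-5.86,3.99)
v4: (5,0) → rotate → (-4.85671,-1.18843) → ×s → (-5.12231,-1.25342) → (-5.12,-1.25)
v5: (4,3) → rotate → (-3.17231,-3.86477) → ×s → (-3.34580,-4.07612) → (-3.35,-4.08)
v6: (2.5,4.5) → rotate → (-1.35877,-4.96525) → ×s → (-1.43308,-5.23679) → (-1.43,-5.24)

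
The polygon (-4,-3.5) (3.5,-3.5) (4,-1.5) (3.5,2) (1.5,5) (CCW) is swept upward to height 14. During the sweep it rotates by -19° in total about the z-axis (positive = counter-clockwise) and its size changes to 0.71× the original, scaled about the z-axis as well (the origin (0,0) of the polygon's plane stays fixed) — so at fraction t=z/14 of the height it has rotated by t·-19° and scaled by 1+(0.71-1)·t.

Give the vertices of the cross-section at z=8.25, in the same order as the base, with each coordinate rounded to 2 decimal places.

t = z/height = 8.25/14 = 0.589286
s = 1 + (scale-1)·z/height = 1 + (0.71-1)·8.25/14 = 0.829107
θ = twist·z/height = -19°·8.25/14 = -11.1964° = -0.195415 rad
cos θ = 0.980967, sin θ = -0.194173 (intermediates below are computed at full precision and shown rounded to 5 d.p.)
v1: (-4,-3.5) → rotate → (-4.60348,-2.65669) → ×s → (-3.81677,-2.20268) → (-3.82,-2.20)
v2: (3.5,-3.5) → rotate → (2.75378,-4.11299) → ×s → (2.28318,-3.41011) → (2.28,-3.41)
v3: (4,-1.5) → rotate → (3.63261,-2.24814) → ×s → (3.01182,-1.86395) → (3.01,-1.86)
v4: (3.5,2) → rotate → (3.82173,1.28233) → ×s → (3.16863,1.06319) → (3.17,1.06)
v5: (1.5,5) → rotate → (2.44232,4.61358) → ×s → (2.02494,3.82515) → (2.02,3.83)

Cross-section at z=8.25: (-3.82,-2.20) (2.28,-3.41) (3.01,-1.86) (3.17,1.06) (2.02,3.83)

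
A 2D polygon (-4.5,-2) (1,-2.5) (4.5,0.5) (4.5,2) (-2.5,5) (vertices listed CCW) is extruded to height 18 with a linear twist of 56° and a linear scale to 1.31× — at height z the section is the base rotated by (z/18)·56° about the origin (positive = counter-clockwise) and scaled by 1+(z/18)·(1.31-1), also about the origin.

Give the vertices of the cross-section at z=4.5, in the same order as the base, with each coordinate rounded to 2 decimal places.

Cross-section at z=4.5: (-4.18,-3.26) (1.70,-2.35) (4.57,1.70) (4.18,3.26) (-3.92,4.58)

t = z/height = 4.5/18 = 0.25
s = 1 + (scale-1)·z/height = 1 + (1.31-1)·4.5/18 = 1.077500
θ = twist·z/height = 56°·4.5/18 = 14.0000° = 0.244346 rad
cos θ = 0.970296, sin θ = 0.241922 (intermediates below are computed at full precision and shown rounded to 5 d.p.)
v1: (-4.5,-2) → rotate → (-3.88249,-3.02924) → ×s → (-4.18338,-3.26401) → (-4.18,-3.26)
v2: (1,-2.5) → rotate → (1.57510,-2.18382) → ×s → (1.69717,-2.35306) → (1.70,-2.35)
v3: (4.5,0.5) → rotate → (4.24537,1.57380) → ×s → (4.57439,1.69577) → (4.57,1.70)
v4: (4.5,2) → rotate → (3.88249,3.02924) → ×s → (4.18338,3.26401) → (4.18,3.26)
v5: (-2.5,5) → rotate → (-3.63535,4.24667) → ×s → (-3.91709,4.57579) → (-3.92,4.58)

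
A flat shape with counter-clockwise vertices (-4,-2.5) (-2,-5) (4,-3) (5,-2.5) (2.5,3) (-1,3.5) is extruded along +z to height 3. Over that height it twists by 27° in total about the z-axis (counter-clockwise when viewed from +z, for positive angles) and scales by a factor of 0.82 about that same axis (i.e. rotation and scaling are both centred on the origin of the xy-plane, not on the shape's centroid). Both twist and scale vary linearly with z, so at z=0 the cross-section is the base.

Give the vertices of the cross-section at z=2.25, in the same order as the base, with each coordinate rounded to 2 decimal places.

t = z/height = 2.25/3 = 0.75
s = 1 + (scale-1)·z/height = 1 + (0.82-1)·2.25/3 = 0.865000
θ = twist·z/height = 27°·2.25/3 = 20.2500° = 0.353429 rad
cos θ = 0.938191, sin θ = 0.346117 (intermediates below are computed at full precision and shown rounded to 5 d.p.)
v1: (-4,-2.5) → rotate → (-2.88747,-3.72995) → ×s → (-2.49766,-3.22640) → (-2.50,-3.23)
v2: (-2,-5) → rotate → (-0.14580,-5.38319) → ×s → (-0.12611,-4.65646) → (-0.13,-4.66)
v3: (4,-3) → rotate → (4.79112,-1.43011) → ×s → (4.14432,-1.23704) → (4.14,-1.24)
v4: (5,-2.5) → rotate → (5.55625,-0.61489) → ×s → (4.80616,-0.53188) → (4.81,-0.53)
v5: (2.5,3) → rotate → (1.30713,3.67987) → ×s → (1.13067,3.18308) → (1.13,3.18)
v6: (-1,3.5) → rotate → (-2.14960,2.93755) → ×s → (-1.85940,2.54098) → (-1.86,2.54)

Cross-section at z=2.25: (-2.50,-3.23) (-0.13,-4.66) (4.14,-1.24) (4.81,-0.53) (1.13,3.18) (-1.86,2.54)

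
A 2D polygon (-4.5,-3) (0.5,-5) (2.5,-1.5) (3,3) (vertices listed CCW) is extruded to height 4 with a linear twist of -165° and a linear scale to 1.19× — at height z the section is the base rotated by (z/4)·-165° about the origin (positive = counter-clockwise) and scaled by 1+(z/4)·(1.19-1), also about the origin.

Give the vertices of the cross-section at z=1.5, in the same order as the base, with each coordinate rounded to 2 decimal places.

t = z/height = 1.5/4 = 0.375
s = 1 + (scale-1)·z/height = 1 + (1.19-1)·1.5/4 = 1.071250
θ = twist·z/height = -165°·1.5/4 = -61.8750° = -1.079922 rad
cos θ = 0.471397, sin θ = -0.881921 (intermediates below are computed at full precision and shown rounded to 5 d.p.)
v1: (-4.5,-3) → rotate → (-4.76705,2.55446) → ×s → (-5.10670,2.73646) → (-5.11,2.74)
v2: (0.5,-5) → rotate → (-4.17391,-2.79794) → ×s → (-4.47130,-2.99730) → (-4.47,-3.00)
v3: (2.5,-1.5) → rotate → (-0.14439,-2.91190) → ×s → (-0.15468,-3.11937) → (-0.15,-3.12)
v4: (3,3) → rotate → (4.05995,-1.23157) → ×s → (4.34923,-1.31932) → (4.35,-1.32)

Cross-section at z=1.5: (-5.11,2.74) (-4.47,-3.00) (-0.15,-3.12) (4.35,-1.32)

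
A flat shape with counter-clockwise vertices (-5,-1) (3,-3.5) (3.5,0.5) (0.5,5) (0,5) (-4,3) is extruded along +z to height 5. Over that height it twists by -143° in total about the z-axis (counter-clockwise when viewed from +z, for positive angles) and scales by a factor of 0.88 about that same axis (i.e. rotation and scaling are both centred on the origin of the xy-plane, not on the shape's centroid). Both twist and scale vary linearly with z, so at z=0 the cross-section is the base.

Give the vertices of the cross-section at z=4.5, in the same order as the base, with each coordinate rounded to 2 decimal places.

Cross-section at z=4.5: (2.09,4.04) (-4.11,-0.14) (-1.60,-2.72) (3.20,-3.14) (3.48,-2.79) (4.32,1.11)

t = z/height = 4.5/5 = 0.9
s = 1 + (scale-1)·z/height = 1 + (0.88-1)·4.5/5 = 0.892000
θ = twist·z/height = -143°·4.5/5 = -128.7000° = -2.246239 rad
cos θ = -0.625243, sin θ = -0.780430 (intermediates below are computed at full precision and shown rounded to 5 d.p.)
v1: (-5,-1) → rotate → (2.34578,4.52739) → ×s → (2.09244,4.03844) → (2.09,4.04)
v2: (3,-3.5) → rotate → (-4.60723,-0.15294) → ×s → (-4.10965,-0.13642) → (-4.11,-0.14)
v3: (3.5,0.5) → rotate → (-1.79813,-3.04413) → ×s → (-1.60394,-2.71536) → (-1.60,-2.72)
v4: (0.5,5) → rotate → (3.58953,-3.51643) → ×s → (3.20186,-3.13665) → (3.20,-3.14)
v5: (0,5) → rotate → (3.90215,-3.12621) → ×s → (3.48072,-2.78858) → (3.48,-2.79)
v6: (-4,3) → rotate → (4.84226,1.24599) → ×s → (4.31930,1.11143) → (4.32,1.11)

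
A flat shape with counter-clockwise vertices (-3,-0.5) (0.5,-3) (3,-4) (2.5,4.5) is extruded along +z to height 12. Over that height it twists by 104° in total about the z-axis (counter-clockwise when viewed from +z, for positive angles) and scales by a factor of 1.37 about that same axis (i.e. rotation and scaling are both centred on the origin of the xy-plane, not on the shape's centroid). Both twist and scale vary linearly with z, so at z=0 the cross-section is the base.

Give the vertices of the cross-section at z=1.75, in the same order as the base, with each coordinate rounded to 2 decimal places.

t = z/height = 1.75/12 = 0.145833
s = 1 + (scale-1)·z/height = 1 + (1.37-1)·1.75/12 = 1.053958
θ = twist·z/height = 104°·1.75/12 = 15.1667° = 0.264708 rad
cos θ = 0.965169, sin θ = 0.261628 (intermediates below are computed at full precision and shown rounded to 5 d.p.)
v1: (-3,-0.5) → rotate → (-2.76469,-1.26747) → ×s → (-2.91387,-1.33586) → (-2.91,-1.34)
v2: (0.5,-3) → rotate → (1.26747,-2.76469) → ×s → (1.33586,-2.91387) → (1.34,-2.91)
v3: (3,-4) → rotate → (3.94202,-3.07579) → ×s → (4.15472,-3.24176) → (4.15,-3.24)
v4: (2.5,4.5) → rotate → (1.23560,4.99733) → ×s → (1.30227,5.26698) → (1.30,5.27)

Cross-section at z=1.75: (-2.91,-1.34) (1.34,-2.91) (4.15,-3.24) (1.30,5.27)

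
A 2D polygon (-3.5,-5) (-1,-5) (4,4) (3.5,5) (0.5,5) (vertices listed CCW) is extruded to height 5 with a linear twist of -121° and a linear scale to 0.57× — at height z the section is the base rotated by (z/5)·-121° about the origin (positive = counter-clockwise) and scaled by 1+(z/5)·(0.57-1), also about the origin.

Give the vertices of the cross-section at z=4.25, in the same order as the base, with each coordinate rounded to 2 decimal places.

Cross-section at z=4.25: (-2.60,2.87) (-2.95,1.32) (1.91,-3.04) (2.60,-2.87) (3.02,-1.01)

t = z/height = 4.25/5 = 0.85
s = 1 + (scale-1)·z/height = 1 + (0.57-1)·4.25/5 = 0.634500
θ = twist·z/height = -121°·4.25/5 = -102.8500° = -1.795071 rad
cos θ = -0.222399, sin θ = -0.974956 (intermediates below are computed at full precision and shown rounded to 5 d.p.)
v1: (-3.5,-5) → rotate → (-4.09638,4.52434) → ×s → (-2.59915,2.87069) → (-2.60,2.87)
v2: (-1,-5) → rotate → (-4.65238,2.08695) → ×s → (-2.95193,1.32417) → (-2.95,1.32)
v3: (4,4) → rotate → (3.01023,-4.78942) → ×s → (1.90999,-3.03889) → (1.91,-3.04)
v4: (3.5,5) → rotate → (4.09638,-4.52434) → ×s → (2.59915,-2.87069) → (2.60,-2.87)
v5: (0.5,5) → rotate → (4.76358,-1.59947) → ×s → (3.02249,-1.01487) → (3.02,-1.01)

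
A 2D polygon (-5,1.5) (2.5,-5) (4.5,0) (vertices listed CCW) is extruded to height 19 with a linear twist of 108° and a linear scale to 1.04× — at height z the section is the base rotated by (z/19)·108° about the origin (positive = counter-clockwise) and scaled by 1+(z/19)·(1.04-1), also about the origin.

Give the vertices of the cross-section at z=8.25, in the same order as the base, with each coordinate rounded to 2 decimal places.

Cross-section at z=8.25: (-4.59,-2.67) (5.45,-1.62) (3.13,3.34)

t = z/height = 8.25/19 = 0.434211
s = 1 + (scale-1)·z/height = 1 + (1.04-1)·8.25/19 = 1.017368
θ = twist·z/height = 108°·8.25/19 = 46.8947° = 0.818468 rad
cos θ = 0.683341, sin θ = 0.730100 (intermediates below are computed at full precision and shown rounded to 5 d.p.)
v1: (-5,1.5) → rotate → (-4.51185,-2.62549) → ×s → (-4.59022,-2.67109) → (-4.59,-2.67)
v2: (2.5,-5) → rotate → (5.35885,-1.59146) → ×s → (5.45192,-1.61910) → (5.45,-1.62)
v3: (4.5,0) → rotate → (3.07503,3.28545) → ×s → (3.12844,3.34251) → (3.13,3.34)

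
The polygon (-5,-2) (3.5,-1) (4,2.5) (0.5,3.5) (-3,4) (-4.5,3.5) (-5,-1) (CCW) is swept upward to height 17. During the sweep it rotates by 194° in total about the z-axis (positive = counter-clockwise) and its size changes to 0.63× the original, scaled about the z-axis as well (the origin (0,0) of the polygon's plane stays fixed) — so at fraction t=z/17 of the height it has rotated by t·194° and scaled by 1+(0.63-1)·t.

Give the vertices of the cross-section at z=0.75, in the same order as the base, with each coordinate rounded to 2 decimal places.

Cross-section at z=0.75: (-4.57,-2.68) (3.55,-0.46) (3.52,3.02) (-0.03,3.48) (-3.50,3.45) (-4.89,2.75) (-4.72,-1.70)

t = z/height = 0.75/17 = 0.0441176
s = 1 + (scale-1)·z/height = 1 + (0.63-1)·0.75/17 = 0.983676
θ = twist·z/height = 194°·0.75/17 = 8.5588° = 0.149380 rad
cos θ = 0.988864, sin θ = 0.148825 (intermediates below are computed at full precision and shown rounded to 5 d.p.)
v1: (-5,-2) → rotate → (-4.64667,-2.72185) → ×s → (-4.57082,-2.67742) → (-4.57,-2.68)
v2: (3.5,-1) → rotate → (3.60985,-0.46798) → ×s → (3.55092,-0.46034) → (3.55,-0.46)
v3: (4,2.5) → rotate → (3.58339,3.06746) → ×s → (3.52490,3.01739) → (3.52,3.02)
v4: (0.5,3.5) → rotate → (-0.02645,3.53543) → ×s → (-0.02602,3.47772) → (-0.03,3.48)
v5: (-3,4) → rotate → (-3.56189,3.50898) → ×s → (-3.50375,3.45170) → (-3.50,3.45)
v6: (-4.5,3.5) → rotate → (-4.97077,2.79131) → ×s → (-4.88963,2.74575) → (-4.89,2.75)
v7: (-5,-1) → rotate → (-4.79549,-1.73299) → ×s → (-4.71721,-1.70470) → (-4.72,-1.70)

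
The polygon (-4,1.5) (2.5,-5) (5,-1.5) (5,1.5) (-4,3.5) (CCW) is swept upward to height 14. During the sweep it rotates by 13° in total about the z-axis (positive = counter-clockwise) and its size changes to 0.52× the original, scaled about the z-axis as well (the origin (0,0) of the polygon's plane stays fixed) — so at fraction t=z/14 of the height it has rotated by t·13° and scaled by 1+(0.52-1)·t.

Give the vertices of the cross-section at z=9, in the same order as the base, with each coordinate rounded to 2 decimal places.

t = z/height = 9/14 = 0.642857
s = 1 + (scale-1)·z/height = 1 + (0.52-1)·9/14 = 0.691429
θ = twist·z/height = 13°·9/14 = 8.3571° = 0.145860 rad
cos θ = 0.989381, sin θ = 0.145343 (intermediates below are computed at full precision and shown rounded to 5 d.p.)
v1: (-4,1.5) → rotate → (-4.17554,0.90270) → ×s → (-2.88709,0.62415) → (-2.89,0.62)
v2: (2.5,-5) → rotate → (3.20017,-4.58355) → ×s → (2.21269,-3.16920) → (2.21,-3.17)
v3: (5,-1.5) → rotate → (5.16492,-0.75736) → ×s → (3.57117,-0.52366) → (3.57,-0.52)
v4: (5,1.5) → rotate → (4.72889,2.21079) → ×s → (3.26969,1.52860) → (3.27,1.53)
v5: (-4,3.5) → rotate → (-4.46623,2.88146) → ×s → (-3.08808,1.99233) → (-3.09,1.99)

Cross-section at z=9: (-2.89,0.62) (2.21,-3.17) (3.57,-0.52) (3.27,1.53) (-3.09,1.99)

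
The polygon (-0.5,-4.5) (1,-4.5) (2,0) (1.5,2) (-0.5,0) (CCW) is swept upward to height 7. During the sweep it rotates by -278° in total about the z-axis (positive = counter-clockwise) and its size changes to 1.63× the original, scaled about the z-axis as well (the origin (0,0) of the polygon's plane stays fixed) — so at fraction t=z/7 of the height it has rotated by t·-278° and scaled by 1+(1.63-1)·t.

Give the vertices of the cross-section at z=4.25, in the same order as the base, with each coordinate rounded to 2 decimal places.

t = z/height = 4.25/7 = 0.607143
s = 1 + (scale-1)·z/height = 1 + (1.63-1)·4.25/7 = 1.382500
θ = twist·z/height = -278°·4.25/7 = -168.7857° = -2.945866 rad
cos θ = -0.980907, sin θ = -0.194479 (intermediates below are computed at full precision and shown rounded to 5 d.p.)
v1: (-0.5,-4.5) → rotate → (-0.38470,4.51132) → ×s → (-0.53185,6.23690) → (-0.53,6.24)
v2: (1,-4.5) → rotate → (-1.85606,4.21960) → ×s → (-2.56601,5.83360) → (-2.57,5.83)
v3: (2,0) → rotate → (-1.96181,-0.38896) → ×s → (-2.71221,-0.53773) → (-2.71,-0.54)
v4: (1.5,2) → rotate → (-1.08240,-2.25353) → ×s → (-1.49642,-3.11551) → (-1.50,-3.12)
v5: (-0.5,0) → rotate → (0.49045,0.09724) → ×s → (0.67805,0.13443) → (0.68,0.13)

Cross-section at z=4.25: (-0.53,6.24) (-2.57,5.83) (-2.71,-0.54) (-1.50,-3.12) (0.68,0.13)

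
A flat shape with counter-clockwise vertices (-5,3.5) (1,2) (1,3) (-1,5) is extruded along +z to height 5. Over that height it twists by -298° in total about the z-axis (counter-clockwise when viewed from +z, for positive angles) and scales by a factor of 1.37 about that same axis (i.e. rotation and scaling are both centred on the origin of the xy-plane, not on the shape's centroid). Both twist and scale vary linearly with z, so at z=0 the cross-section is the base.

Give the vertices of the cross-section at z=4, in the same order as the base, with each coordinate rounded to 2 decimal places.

Cross-section at z=4: (-0.47,-7.90) (-2.89,-0.25) (-3.99,-0.93) (-4.84,-4.50)

t = z/height = 4/5 = 0.8
s = 1 + (scale-1)·z/height = 1 + (1.37-1)·4/5 = 1.296000
θ = twist·z/height = -298°·4/5 = -238.4000° = -4.160865 rad
cos θ = -0.523986, sin θ = 0.851727 (intermediates below are computed at full precision and shown rounded to 5 d.p.)
v1: (-5,3.5) → rotate → (-0.36111,-6.09259) → ×s → (-0.46800,-7.89599) → (-0.47,-7.90)
v2: (1,2) → rotate → (-2.22744,-0.19624) → ×s → (-2.88676,-0.25433) → (-2.89,-0.25)
v3: (1,3) → rotate → (-3.07917,-0.72023) → ×s → (-3.99060,-0.93342) → (-3.99,-0.93)
v4: (-1,5) → rotate → (-3.73465,-3.47166) → ×s → (-4.84010,-4.49927) → (-4.84,-4.50)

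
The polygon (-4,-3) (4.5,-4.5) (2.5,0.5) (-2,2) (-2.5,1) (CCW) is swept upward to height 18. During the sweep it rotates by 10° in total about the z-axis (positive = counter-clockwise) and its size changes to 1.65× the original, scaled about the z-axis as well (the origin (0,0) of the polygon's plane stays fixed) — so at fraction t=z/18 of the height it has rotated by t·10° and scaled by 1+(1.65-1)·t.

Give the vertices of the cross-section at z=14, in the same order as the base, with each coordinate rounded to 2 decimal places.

t = z/height = 14/18 = 0.777778
s = 1 + (scale-1)·z/height = 1 + (1.65-1)·14/18 = 1.505556
θ = twist·z/height = 10°·14/18 = 7.7778° = 0.135748 rad
cos θ = 0.990800, sin θ = 0.135331 (intermediates below are computed at full precision and shown rounded to 5 d.p.)
v1: (-4,-3) → rotate → (-3.55721,-3.51373) → ×s → (-5.35557,-5.29011) → (-5.36,-5.29)
v2: (4.5,-4.5) → rotate → (5.06759,-3.84961) → ×s → (7.62954,-5.79580) → (7.63,-5.80)
v3: (2.5,0.5) → rotate → (2.40934,0.83373) → ×s → (3.62739,1.25522) → (3.63,1.26)
v4: (-2,2) → rotate → (-2.25226,1.71094) → ×s → (-3.39091,2.57591) → (-3.39,2.58)
v5: (-2.5,1) → rotate → (-2.61233,0.65247) → ×s → (-3.93301,0.98233) → (-3.93,0.98)

Cross-section at z=14: (-5.36,-5.29) (7.63,-5.80) (3.63,1.26) (-3.39,2.58) (-3.93,0.98)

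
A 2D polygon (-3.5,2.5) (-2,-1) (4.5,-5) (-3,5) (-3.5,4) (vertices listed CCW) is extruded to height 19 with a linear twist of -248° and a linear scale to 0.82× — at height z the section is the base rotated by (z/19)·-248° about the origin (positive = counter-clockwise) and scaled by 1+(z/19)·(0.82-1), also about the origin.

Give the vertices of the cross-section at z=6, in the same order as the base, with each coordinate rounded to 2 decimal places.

t = z/height = 6/19 = 0.315789
s = 1 + (scale-1)·z/height = 1 + (0.82-1)·6/19 = 0.943158
θ = twist·z/height = -248°·6/19 = -78.3158° = -1.366868 rad
cos θ = 0.202517, sin θ = -0.979279 (intermediates below are computed at full precision and shown rounded to 5 d.p.)
v1: (-3.5,2.5) → rotate → (1.73939,3.93377) → ×s → (1.64052,3.71017) → (1.64,3.71)
v2: (-2,-1) → rotate → (-1.38431,1.75604) → ×s → (-1.30563,1.65622) → (-1.31,1.66)
v3: (4.5,-5) → rotate → (-3.98506,-5.41934) → ×s → (-3.75855,-5.11129) → (-3.76,-5.11)
v4: (-3,5) → rotate → (4.28884,3.95042) → ×s → (4.04505,3.72587) → (4.05,3.73)
v5: (-3.5,4) → rotate → (3.20830,4.23755) → ×s → (3.02594,3.99667) → (3.03,4.00)

Cross-section at z=6: (1.64,3.71) (-1.31,1.66) (-3.76,-5.11) (4.05,3.73) (3.03,4.00)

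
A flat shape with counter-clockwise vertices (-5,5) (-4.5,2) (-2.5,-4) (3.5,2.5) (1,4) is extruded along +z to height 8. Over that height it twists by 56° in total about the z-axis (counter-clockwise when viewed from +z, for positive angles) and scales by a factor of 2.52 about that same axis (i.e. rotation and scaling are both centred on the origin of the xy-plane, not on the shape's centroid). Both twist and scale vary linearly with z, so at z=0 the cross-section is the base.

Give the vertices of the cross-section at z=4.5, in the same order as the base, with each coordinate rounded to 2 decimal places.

t = z/height = 4.5/8 = 0.5625
s = 1 + (scale-1)·z/height = 1 + (2.52-1)·4.5/8 = 1.855000
θ = twist·z/height = 56°·4.5/8 = 31.5000° = 0.549779 rad
cos θ = 0.852640, sin θ = 0.522499 (intermediates below are computed at full precision and shown rounded to 5 d.p.)
v1: (-5,5) → rotate → (-6.87569,1.65071) → ×s → (-12.75441,3.06206) → (-12.75,3.06)
v2: (-4.5,2) → rotate → (-4.88188,-0.64596) → ×s → (-9.05588,-1.19826) → (-9.06,-1.20)
v3: (-2.5,-4) → rotate → (-0.04161,-4.71681) → ×s → (-0.07718,-8.74968) → (-0.08,-8.75)
v4: (3.5,2.5) → rotate → (1.67799,3.96035) → ×s → (3.11268,7.34644) → (3.11,7.35)
v5: (1,4) → rotate → (-1.23735,3.93306) → ×s → (-2.29529,7.29582) → (-2.30,7.30)

Cross-section at z=4.5: (-12.75,3.06) (-9.06,-1.20) (-0.08,-8.75) (3.11,7.35) (-2.30,7.30)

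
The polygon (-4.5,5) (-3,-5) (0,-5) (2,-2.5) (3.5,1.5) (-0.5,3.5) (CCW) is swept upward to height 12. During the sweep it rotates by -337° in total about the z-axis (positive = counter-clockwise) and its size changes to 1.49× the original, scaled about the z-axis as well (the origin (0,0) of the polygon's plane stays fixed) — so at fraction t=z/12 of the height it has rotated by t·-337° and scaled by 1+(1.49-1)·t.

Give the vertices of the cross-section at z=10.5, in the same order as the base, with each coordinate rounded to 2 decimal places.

Cross-section at z=10.5: (-9.19,-2.83) (4.68,-6.89) (6.48,-3.00) (4.44,1.09) (0.16,5.44) (-4.84,1.46)

t = z/height = 10.5/12 = 0.875
s = 1 + (scale-1)·z/height = 1 + (1.49-1)·10.5/12 = 1.428750
θ = twist·z/height = -337°·10.5/12 = -294.8750° = -5.146540 rad
cos θ = 0.420640, sin θ = 0.907228 (intermediates below are computed at full precision and shown rounded to 5 d.p.)
v1: (-4.5,5) → rotate → (-6.42902,-1.97932) → ×s → (-9.18546,-2.82796) → (-9.19,-2.83)
v2: (-3,-5) → rotate → (3.27422,-4.82488) → ×s → (4.67804,-6.89355) → (4.68,-6.89)
v3: (0,-5) → rotate → (4.53614,-2.10320) → ×s → (6.48101,-3.00495) → (6.48,-3.00)
v4: (2,-2.5) → rotate → (3.10935,0.76286) → ×s → (4.44248,1.08993) → (4.44,1.09)
v5: (3.5,1.5) → rotate → (0.11140,3.80626) → ×s → (0.15916,5.43819) → (0.16,5.44)
v6: (-0.5,3.5) → rotate → (-3.38562,1.01863) → ×s → (-4.83720,1.45536) → (-4.84,1.46)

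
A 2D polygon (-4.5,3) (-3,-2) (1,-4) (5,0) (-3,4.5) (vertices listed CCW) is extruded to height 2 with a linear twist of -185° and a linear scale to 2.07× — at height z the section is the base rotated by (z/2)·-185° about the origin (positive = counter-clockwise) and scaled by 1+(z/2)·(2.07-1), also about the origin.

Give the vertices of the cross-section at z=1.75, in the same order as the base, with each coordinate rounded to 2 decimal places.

Cross-section at z=1.75: (10.09,-2.81) (4.32,5.49) (-4.25,6.76) (-9.20,-3.01) (8.23,-6.47)

t = z/height = 1.75/2 = 0.875
s = 1 + (scale-1)·z/height = 1 + (2.07-1)·1.75/2 = 1.936250
θ = twist·z/height = -185°·1.75/2 = -161.8750° = -2.825252 rad
cos θ = -0.950380, sin θ = -0.311091 (intermediates below are computed at full precision and shown rounded to 5 d.p.)
v1: (-4.5,3) → rotate → (5.20998,-1.45123) → ×s → (10.08783,-2.80994) → (10.09,-2.81)
v2: (-3,-2) → rotate → (2.22896,2.83403) → ×s → (4.31582,5.48740) → (4.32,5.49)
v3: (1,-4) → rotate → (-2.19474,3.49043) → ×s → (-4.24957,6.75834) → (-4.25,6.76)
v4: (5,0) → rotate → (-4.75190,-1.55546) → ×s → (-9.20087,-3.01175) → (-9.20,-3.01)
v5: (-3,4.5) → rotate → (4.25105,-3.34344) → ×s → (8.23110,-6.47373) → (8.23,-6.47)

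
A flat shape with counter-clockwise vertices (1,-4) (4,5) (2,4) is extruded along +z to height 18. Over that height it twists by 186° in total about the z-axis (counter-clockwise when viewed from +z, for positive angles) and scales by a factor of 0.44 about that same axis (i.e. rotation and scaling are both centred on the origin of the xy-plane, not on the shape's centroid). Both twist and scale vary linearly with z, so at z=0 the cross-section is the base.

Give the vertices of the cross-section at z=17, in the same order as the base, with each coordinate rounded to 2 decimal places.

t = z/height = 17/18 = 0.944444
s = 1 + (scale-1)·z/height = 1 + (0.44-1)·17/18 = 0.471111
θ = twist·z/height = 186°·17/18 = 175.6667° = 3.065962 rad
cos θ = -0.997141, sin θ = 0.075559 (intermediates below are computed at full precision and shown rounded to 5 d.p.)
v1: (1,-4) → rotate → (-0.69491,4.06412) → ×s → (-0.32738,1.91465) → (-0.33,1.91)
v2: (4,5) → rotate → (-4.36636,-4.68347) → ×s → (-2.05704,-2.20644) → (-2.06,-2.21)
v3: (2,4) → rotate → (-2.29652,-3.83745) → ×s → (-1.08192,-1.80786) → (-1.08,-1.81)

Cross-section at z=17: (-0.33,1.91) (-2.06,-2.21) (-1.08,-1.81)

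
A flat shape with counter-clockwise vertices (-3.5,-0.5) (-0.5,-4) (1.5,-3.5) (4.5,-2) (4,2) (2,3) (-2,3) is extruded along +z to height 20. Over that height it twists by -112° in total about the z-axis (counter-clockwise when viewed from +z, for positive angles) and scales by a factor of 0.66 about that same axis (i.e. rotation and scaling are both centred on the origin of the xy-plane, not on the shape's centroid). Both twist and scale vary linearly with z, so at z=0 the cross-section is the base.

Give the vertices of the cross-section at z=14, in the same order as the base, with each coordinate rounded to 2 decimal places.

Cross-section at z=14: (-0.91,2.54) (-3.06,-0.24) (-2.38,-1.66) (-0.80,-3.67) (2.11,-2.68) (2.55,-1.03) (1.93,1.95)

t = z/height = 14/20 = 0.7
s = 1 + (scale-1)·z/height = 1 + (0.66-1)·14/20 = 0.762000
θ = twist·z/height = -112°·14/20 = -78.4000° = -1.368338 rad
cos θ = 0.201078, sin θ = -0.979575 (intermediates below are computed at full precision and shown rounded to 5 d.p.)
v1: (-3.5,-0.5) → rotate → (-1.19356,3.32797) → ×s → (-0.90949,2.53592) → (-0.91,2.54)
v2: (-0.5,-4) → rotate → (-4.01884,-0.31452) → ×s → (-3.06236,-0.23967) → (-3.06,-0.24)
v3: (1.5,-3.5) → rotate → (-3.12690,-2.17314) → ×s → (-2.38270,-1.65593) → (-2.38,-1.66)
v4: (4.5,-2) → rotate → (-1.05430,-4.81024) → ×s → (-0.80338,-3.66541) → (-0.80,-3.67)
v5: (4,2) → rotate → (2.76346,-3.51615) → ×s → (2.10576,-2.67930) → (2.11,-2.68)
v6: (2,3) → rotate → (3.34088,-1.35592) → ×s → (2.54575,-1.03321) → (2.55,-1.03)
v7: (-2,3) → rotate → (2.53657,2.56238) → ×s → (1.93287,1.95254) → (1.93,1.95)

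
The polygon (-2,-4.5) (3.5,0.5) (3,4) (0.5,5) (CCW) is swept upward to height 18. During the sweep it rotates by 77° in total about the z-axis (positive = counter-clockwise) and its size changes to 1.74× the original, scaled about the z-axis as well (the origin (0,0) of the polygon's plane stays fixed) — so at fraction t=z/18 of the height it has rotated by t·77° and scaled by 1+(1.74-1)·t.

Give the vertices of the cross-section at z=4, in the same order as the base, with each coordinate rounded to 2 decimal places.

Cross-section at z=4: (-0.68,-5.69) (3.72,1.76) (1.97,5.48) (-1.16,5.74)

t = z/height = 4/18 = 0.222222
s = 1 + (scale-1)·z/height = 1 + (1.74-1)·4/18 = 1.164444
θ = twist·z/height = 77°·4/18 = 17.1111° = 0.298645 rad
cos θ = 0.955736, sin θ = 0.294226 (intermediates below are computed at full precision and shown rounded to 5 d.p.)
v1: (-2,-4.5) → rotate → (-0.58746,-4.88926) → ×s → (-0.68406,-5.69328) → (-0.68,-5.69)
v2: (3.5,0.5) → rotate → (3.19796,1.50766) → ×s → (3.72385,1.75558) → (3.72,1.76)
v3: (3,4) → rotate → (1.69031,4.70562) → ×s → (1.96827,5.47943) → (1.97,5.48)
v4: (0.5,5) → rotate → (-0.99326,4.92579) → ×s → (-1.15660,5.73581) → (-1.16,5.74)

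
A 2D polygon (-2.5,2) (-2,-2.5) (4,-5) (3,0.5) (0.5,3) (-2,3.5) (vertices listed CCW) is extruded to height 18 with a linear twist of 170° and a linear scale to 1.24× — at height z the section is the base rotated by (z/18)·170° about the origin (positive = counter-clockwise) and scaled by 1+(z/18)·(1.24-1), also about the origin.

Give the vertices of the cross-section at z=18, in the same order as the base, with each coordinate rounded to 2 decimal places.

Cross-section at z=18: (2.62,-2.98) (2.98,2.62) (-3.81,6.97) (-3.77,0.04) (-1.26,-3.56) (1.69,-4.70)

t = z/height = 18/18 = 1
s = 1 + (scale-1)·z/height = 1 + (1.24-1)·18/18 = 1.240000
θ = twist·z/height = 170°·18/18 = 170.0000° = 2.967060 rad
cos θ = -0.984808, sin θ = 0.173648 (intermediates below are computed at full precision and shown rounded to 5 d.p.)
v1: (-2.5,2) → rotate → (2.11472,-2.40374) → ×s → (2.62226,-2.98063) → (2.62,-2.98)
v2: (-2,-2.5) → rotate → (2.40374,2.11472) → ×s → (2.98063,2.62226) → (2.98,2.62)
v3: (4,-5) → rotate → (-3.07099,5.61863) → ×s → (-3.80803,6.96710) → (-3.81,6.97)
v4: (3,0.5) → rotate → (-3.04125,0.02854) → ×s → (-3.77115,0.03539) → (-3.77,0.04)
v5: (0.5,3) → rotate → (-1.01335,-2.86760) → ×s → (-1.25655,-3.55582) → (-1.26,-3.56)
v6: (-2,3.5) → rotate → (1.36185,-3.79412) → ×s → (1.68869,-4.70471) → (1.69,-4.70)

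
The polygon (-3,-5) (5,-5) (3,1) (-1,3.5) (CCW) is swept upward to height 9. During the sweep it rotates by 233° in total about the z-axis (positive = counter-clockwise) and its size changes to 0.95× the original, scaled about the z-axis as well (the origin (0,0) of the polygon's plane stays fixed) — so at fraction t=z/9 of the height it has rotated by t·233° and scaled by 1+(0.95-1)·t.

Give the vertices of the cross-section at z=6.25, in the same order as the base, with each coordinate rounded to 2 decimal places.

Cross-section at z=6.25: (4.26,3.68) (-3.08,6.09) (-3.05,-0.01) (-0.14,-3.51)

t = z/height = 6.25/9 = 0.694444
s = 1 + (scale-1)·z/height = 1 + (0.95-1)·6.25/9 = 0.965278
θ = twist·z/height = 233°·6.25/9 = 161.8056° = 2.824040 rad
cos θ = -0.950002, sin θ = 0.312243 (intermediates below are computed at full precision and shown rounded to 5 d.p.)
v1: (-3,-5) → rotate → (4.41122,3.81328) → ×s → (4.25805,3.68088) → (4.26,3.68)
v2: (5,-5) → rotate → (-3.18880,6.31123) → ×s → (-3.07808,6.09209) → (-3.08,6.09)
v3: (3,1) → rotate → (-3.16225,-0.01327) → ×s → (-3.05245,-0.01281) → (-3.05,-0.01)
v4: (-1,3.5) → rotate → (-0.14285,-3.63725) → ×s → (-0.13789,-3.51096) → (-0.14,-3.51)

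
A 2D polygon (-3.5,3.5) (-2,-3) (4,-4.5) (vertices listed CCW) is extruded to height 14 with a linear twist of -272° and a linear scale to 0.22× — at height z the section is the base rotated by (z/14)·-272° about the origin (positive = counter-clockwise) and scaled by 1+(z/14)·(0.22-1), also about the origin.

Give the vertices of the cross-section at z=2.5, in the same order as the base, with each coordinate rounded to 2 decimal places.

Cross-section at z=2.5: (0.27,4.25) (-3.08,-0.42) (-0.63,-5.14)

t = z/height = 2.5/14 = 0.178571
s = 1 + (scale-1)·z/height = 1 + (0.22-1)·2.5/14 = 0.860714
θ = twist·z/height = -272°·2.5/14 = -48.5714° = -0.847731 rad
cos θ = 0.661686, sin θ = -0.749781 (intermediates below are computed at full precision and shown rounded to 5 d.p.)
v1: (-3.5,3.5) → rotate → (0.30833,4.94013) → ×s → (0.26539,4.25204) → (0.27,4.25)
v2: (-2,-3) → rotate → (-3.57272,-0.48550) → ×s → (-3.07509,-0.41787) → (-3.08,-0.42)
v3: (4,-4.5) → rotate → (-0.72727,-5.97671) → ×s → (-0.62597,-5.14424) → (-0.63,-5.14)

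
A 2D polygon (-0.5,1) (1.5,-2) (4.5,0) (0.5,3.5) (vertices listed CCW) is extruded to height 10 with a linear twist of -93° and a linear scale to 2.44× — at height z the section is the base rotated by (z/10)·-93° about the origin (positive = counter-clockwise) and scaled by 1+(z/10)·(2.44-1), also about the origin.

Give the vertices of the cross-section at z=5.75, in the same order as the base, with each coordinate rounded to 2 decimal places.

t = z/height = 5.75/10 = 0.575
s = 1 + (scale-1)·z/height = 1 + (2.44-1)·5.75/10 = 1.828000
θ = twist·z/height = -93°·5.75/10 = -53.4750° = -0.933315 rad
cos θ = 0.595173, sin θ = -0.803597 (intermediates below are computed at full precision and shown rounded to 5 d.p.)
v1: (-0.5,1) → rotate → (0.50601,0.99697) → ×s → (0.92499,1.82247) → (0.92,1.82)
v2: (1.5,-2) → rotate → (-0.71443,-2.39574) → ×s → (-1.30599,-4.37942) → (-1.31,-4.38)
v3: (4.5,0) → rotate → (2.67828,-3.61619) → ×s → (4.89590,-6.61039) → (4.90,-6.61)
v4: (0.5,3.5) → rotate → (3.11018,1.68131) → ×s → (5.68540,3.07343) → (5.69,3.07)

Cross-section at z=5.75: (0.92,1.82) (-1.31,-4.38) (4.90,-6.61) (5.69,3.07)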